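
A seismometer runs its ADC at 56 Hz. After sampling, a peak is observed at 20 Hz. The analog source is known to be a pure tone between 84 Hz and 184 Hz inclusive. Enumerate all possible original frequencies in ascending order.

92 Hz, 132 Hz, 148 Hz

Frequencies that alias to 20 Hz are k·fs ± 20 Hz for integer k ≥ 0.
k=0: 20 Hz.
k=1: 36 Hz, 76 Hz.
k=2: 92 Hz, 132 Hz.
k=3: 148 Hz, 188 Hz.
k=4: 204 Hz, 244 Hz.
Within [84 Hz, 184 Hz]: 92 Hz, 132 Hz, 148 Hz.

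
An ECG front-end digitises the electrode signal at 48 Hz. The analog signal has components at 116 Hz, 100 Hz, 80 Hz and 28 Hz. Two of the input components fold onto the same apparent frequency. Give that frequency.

fs/2 = 24 Hz.
116 Hz mod fs = 20 Hz.
20 Hz ≤ fs/2 = 24 Hz, appears at 20 Hz.
100 Hz mod fs = 4 Hz.
4 Hz ≤ fs/2 = 24 Hz, appears at 4 Hz.
80 Hz mod fs = 32 Hz.
32 Hz > fs/2 = 24 Hz, folds to fs − 32 Hz = 16 Hz.
28 Hz > fs/2 = 24 Hz, folds to fs − 28 Hz = 20 Hz.
28 Hz and 116 Hz both map to 20 Hz.

20 Hz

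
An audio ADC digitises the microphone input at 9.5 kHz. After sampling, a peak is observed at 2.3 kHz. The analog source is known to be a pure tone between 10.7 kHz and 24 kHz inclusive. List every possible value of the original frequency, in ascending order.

11.8 kHz, 16.7 kHz, 21.3 kHz

Frequencies that alias to 2.3 kHz are k·fs ± 2.3 kHz for integer k ≥ 0.
k=0: 2.3 kHz.
k=1: 7.2 kHz, 11.8 kHz.
k=2: 16.7 kHz, 21.3 kHz.
k=3: 26.2 kHz, 30.8 kHz.
Within [10.7 kHz, 24 kHz]: 11.8 kHz, 16.7 kHz, 21.3 kHz.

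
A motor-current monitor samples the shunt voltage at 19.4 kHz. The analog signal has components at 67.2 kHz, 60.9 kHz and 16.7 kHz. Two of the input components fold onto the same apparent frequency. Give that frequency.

fs/2 = 9.7 kHz.
67.2 kHz mod fs = 9 kHz.
9 kHz ≤ fs/2 = 9.7 kHz, appears at 9 kHz.
60.9 kHz mod fs = 2.7 kHz.
2.7 kHz ≤ fs/2 = 9.7 kHz, appears at 2.7 kHz.
16.7 kHz > fs/2 = 9.7 kHz, folds to fs − 16.7 kHz = 2.7 kHz.
16.7 kHz and 60.9 kHz both map to 2.7 kHz.

2.7 kHz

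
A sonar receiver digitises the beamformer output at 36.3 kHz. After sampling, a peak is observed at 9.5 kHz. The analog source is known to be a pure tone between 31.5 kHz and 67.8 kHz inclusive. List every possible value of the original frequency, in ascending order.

45.8 kHz, 63.1 kHz

Frequencies that alias to 9.5 kHz are k·fs ± 9.5 kHz for integer k ≥ 0.
k=0: 9.5 kHz.
k=1: 26.8 kHz, 45.8 kHz.
k=2: 63.1 kHz, 82.1 kHz.
k=3: 99.4 kHz, 118.4 kHz.
Within [31.5 kHz, 67.8 kHz]: 45.8 kHz, 63.1 kHz.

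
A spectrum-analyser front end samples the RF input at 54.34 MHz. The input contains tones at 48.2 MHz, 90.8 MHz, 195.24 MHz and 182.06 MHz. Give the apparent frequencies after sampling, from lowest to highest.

6.14 MHz, 17.88 MHz, 19.04 MHz, 22.12 MHz

fs/2 = 27.17 MHz.
48.2 MHz > fs/2 = 27.17 MHz, folds to fs − 48.2 MHz = 6.14 MHz.
90.8 MHz mod fs = 36.46 MHz.
36.46 MHz > fs/2 = 27.17 MHz, folds to fs − 36.46 MHz = 17.88 MHz.
195.24 MHz mod fs = 32.22 MHz.
32.22 MHz > fs/2 = 27.17 MHz, folds to fs − 32.22 MHz = 22.12 MHz.
182.06 MHz mod fs = 19.04 MHz.
19.04 MHz ≤ fs/2 = 27.17 MHz, appears at 19.04 MHz.
Distinct values: {6.14 MHz, 17.88 MHz, 19.04 MHz, 22.12 MHz}.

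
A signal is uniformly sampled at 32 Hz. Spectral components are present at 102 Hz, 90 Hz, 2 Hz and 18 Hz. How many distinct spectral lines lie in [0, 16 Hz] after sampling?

fs/2 = 16 Hz.
102 Hz mod fs = 6 Hz.
6 Hz ≤ fs/2 = 16 Hz, appears at 6 Hz.
90 Hz mod fs = 26 Hz.
26 Hz > fs/2 = 16 Hz, folds to fs − 26 Hz = 6 Hz.
2 Hz ≤ fs/2 = 16 Hz, passes unchanged.
18 Hz > fs/2 = 16 Hz, folds to fs − 18 Hz = 14 Hz.
Distinct values: {2 Hz, 6 Hz, 14 Hz} → 3.

3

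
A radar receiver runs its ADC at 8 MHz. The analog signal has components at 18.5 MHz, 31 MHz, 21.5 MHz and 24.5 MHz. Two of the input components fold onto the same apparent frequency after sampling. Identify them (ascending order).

18.5 MHz, 21.5 MHz

fs/2 = 4 MHz.
18.5 MHz mod fs = 2.5 MHz.
2.5 MHz ≤ fs/2 = 4 MHz, appears at 2.5 MHz.
31 MHz mod fs = 7 MHz.
7 MHz > fs/2 = 4 MHz, folds to fs − 7 MHz = 1 MHz.
21.5 MHz mod fs = 5.5 MHz.
5.5 MHz > fs/2 = 4 MHz, folds to fs − 5.5 MHz = 2.5 MHz.
24.5 MHz mod fs = 0.5 MHz.
0.5 MHz ≤ fs/2 = 4 MHz, appears at 0.5 MHz.
18.5 MHz and 21.5 MHz both map to 2.5 MHz.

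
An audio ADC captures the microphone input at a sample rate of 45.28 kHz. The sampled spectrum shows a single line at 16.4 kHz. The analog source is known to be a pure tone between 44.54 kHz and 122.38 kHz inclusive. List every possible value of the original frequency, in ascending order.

61.68 kHz, 74.16 kHz, 106.96 kHz, 119.44 kHz

Frequencies that alias to 16.4 kHz are k·fs ± 16.4 kHz for integer k ≥ 0.
k=0: 16.4 kHz.
k=1: 28.88 kHz, 61.68 kHz.
k=2: 74.16 kHz, 106.96 kHz.
k=3: 119.44 kHz, 152.24 kHz.
k=4: 164.72 kHz, 197.52 kHz.
Within [44.54 kHz, 122.38 kHz]: 61.68 kHz, 74.16 kHz, 106.96 kHz, 119.44 kHz.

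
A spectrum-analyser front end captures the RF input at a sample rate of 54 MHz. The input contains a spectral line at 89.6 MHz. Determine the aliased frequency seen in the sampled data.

89.6 MHz mod fs = 35.6 MHz.
35.6 MHz > fs/2 = 27 MHz, folds to fs − 35.6 MHz = 18.4 MHz.

18.4 MHz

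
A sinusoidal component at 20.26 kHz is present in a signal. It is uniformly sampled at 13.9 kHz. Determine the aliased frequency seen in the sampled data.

6.36 kHz

20.26 kHz mod fs = 6.36 kHz.
6.36 kHz ≤ fs/2 = 6.95 kHz, appears at 6.36 kHz.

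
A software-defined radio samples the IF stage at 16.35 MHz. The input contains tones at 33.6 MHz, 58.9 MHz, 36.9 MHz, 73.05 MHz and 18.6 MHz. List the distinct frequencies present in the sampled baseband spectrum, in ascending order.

0.9 MHz, 2.25 MHz, 4.2 MHz, 6.5 MHz, 7.65 MHz

fs/2 = 8.175 MHz.
33.6 MHz mod fs = 0.9 MHz.
0.9 MHz ≤ fs/2 = 8.175 MHz, appears at 0.9 MHz.
58.9 MHz mod fs = 9.85 MHz.
9.85 MHz > fs/2 = 8.175 MHz, folds to fs − 9.85 MHz = 6.5 MHz.
36.9 MHz mod fs = 4.2 MHz.
4.2 MHz ≤ fs/2 = 8.175 MHz, appears at 4.2 MHz.
73.05 MHz mod fs = 7.65 MHz.
7.65 MHz ≤ fs/2 = 8.175 MHz, appears at 7.65 MHz.
18.6 MHz mod fs = 2.25 MHz.
2.25 MHz ≤ fs/2 = 8.175 MHz, appears at 2.25 MHz.
Distinct values: {0.9 MHz, 2.25 MHz, 4.2 MHz, 6.5 MHz, 7.65 MHz}.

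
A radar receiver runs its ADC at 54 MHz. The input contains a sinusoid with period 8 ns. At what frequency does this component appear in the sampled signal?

17 MHz

T = 8 ns → f = 1/T = 125 MHz.
125 MHz mod fs = 17 MHz.
17 MHz ≤ fs/2 = 27 MHz, appears at 17 MHz.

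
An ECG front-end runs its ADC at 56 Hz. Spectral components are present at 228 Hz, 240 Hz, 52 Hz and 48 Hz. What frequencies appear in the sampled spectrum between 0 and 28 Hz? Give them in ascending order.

4 Hz, 8 Hz, 16 Hz

fs/2 = 28 Hz.
228 Hz mod fs = 4 Hz.
4 Hz ≤ fs/2 = 28 Hz, appears at 4 Hz.
240 Hz mod fs = 16 Hz.
16 Hz ≤ fs/2 = 28 Hz, appears at 16 Hz.
52 Hz > fs/2 = 28 Hz, folds to fs − 52 Hz = 4 Hz.
48 Hz > fs/2 = 28 Hz, folds to fs − 48 Hz = 8 Hz.
Distinct values: {4 Hz, 8 Hz, 16 Hz}.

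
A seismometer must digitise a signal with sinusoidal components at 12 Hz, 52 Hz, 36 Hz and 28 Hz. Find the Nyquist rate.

Highest-frequency component: 52 Hz.
Nyquist rate = 2 × 52 Hz = 104 Hz.

104 Hz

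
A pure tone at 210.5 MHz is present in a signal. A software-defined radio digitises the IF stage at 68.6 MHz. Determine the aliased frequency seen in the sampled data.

4.7 MHz

210.5 MHz mod fs = 4.7 MHz.
4.7 MHz ≤ fs/2 = 34.3 MHz, appears at 4.7 MHz.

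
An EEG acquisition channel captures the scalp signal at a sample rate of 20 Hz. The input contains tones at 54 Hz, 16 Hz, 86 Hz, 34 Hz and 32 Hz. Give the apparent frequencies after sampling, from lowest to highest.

fs/2 = 10 Hz.
54 Hz mod fs = 14 Hz.
14 Hz > fs/2 = 10 Hz, folds to fs − 14 Hz = 6 Hz.
16 Hz > fs/2 = 10 Hz, folds to fs − 16 Hz = 4 Hz.
86 Hz mod fs = 6 Hz.
6 Hz ≤ fs/2 = 10 Hz, appears at 6 Hz.
34 Hz mod fs = 14 Hz.
14 Hz > fs/2 = 10 Hz, folds to fs − 14 Hz = 6 Hz.
32 Hz mod fs = 12 Hz.
12 Hz > fs/2 = 10 Hz, folds to fs − 12 Hz = 8 Hz.
Distinct values: {4 Hz, 6 Hz, 8 Hz}.

4 Hz, 6 Hz, 8 Hz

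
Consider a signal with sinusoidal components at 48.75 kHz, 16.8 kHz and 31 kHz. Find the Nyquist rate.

Highest-frequency component: 48.75 kHz.
Nyquist rate = 2 × 48.75 kHz = 97.5 kHz.

97.5 kHz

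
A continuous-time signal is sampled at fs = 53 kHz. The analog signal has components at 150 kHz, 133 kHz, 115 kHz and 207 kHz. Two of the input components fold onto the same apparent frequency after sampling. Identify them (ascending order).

fs/2 = 26.5 kHz.
150 kHz mod fs = 44 kHz.
44 kHz > fs/2 = 26.5 kHz, folds to fs − 44 kHz = 9 kHz.
133 kHz mod fs = 27 kHz.
27 kHz > fs/2 = 26.5 kHz, folds to fs − 27 kHz = 26 kHz.
115 kHz mod fs = 9 kHz.
9 kHz ≤ fs/2 = 26.5 kHz, appears at 9 kHz.
207 kHz mod fs = 48 kHz.
48 kHz > fs/2 = 26.5 kHz, folds to fs − 48 kHz = 5 kHz.
115 kHz and 150 kHz both map to 9 kHz.

115 kHz, 150 kHz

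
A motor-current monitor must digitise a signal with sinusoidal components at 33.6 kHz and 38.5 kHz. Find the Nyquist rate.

77 kHz

Highest-frequency component: 38.5 kHz.
Nyquist rate = 2 × 38.5 kHz = 77 kHz.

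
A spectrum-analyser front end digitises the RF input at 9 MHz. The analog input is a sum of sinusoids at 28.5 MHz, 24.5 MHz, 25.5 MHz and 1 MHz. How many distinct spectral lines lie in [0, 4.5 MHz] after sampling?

fs/2 = 4.5 MHz.
28.5 MHz mod fs = 1.5 MHz.
1.5 MHz ≤ fs/2 = 4.5 MHz, appears at 1.5 MHz.
24.5 MHz mod fs = 6.5 MHz.
6.5 MHz > fs/2 = 4.5 MHz, folds to fs − 6.5 MHz = 2.5 MHz.
25.5 MHz mod fs = 7.5 MHz.
7.5 MHz > fs/2 = 4.5 MHz, folds to fs − 7.5 MHz = 1.5 MHz.
1 MHz ≤ fs/2 = 4.5 MHz, passes unchanged.
Distinct values: {1 MHz, 1.5 MHz, 2.5 MHz} → 3.

3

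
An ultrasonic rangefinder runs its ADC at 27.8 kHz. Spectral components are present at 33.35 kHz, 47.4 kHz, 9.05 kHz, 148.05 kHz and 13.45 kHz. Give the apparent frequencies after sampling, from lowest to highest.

fs/2 = 13.9 kHz.
33.35 kHz mod fs = 5.55 kHz.
5.55 kHz ≤ fs/2 = 13.9 kHz, appears at 5.55 kHz.
47.4 kHz mod fs = 19.6 kHz.
19.6 kHz > fs/2 = 13.9 kHz, folds to fs − 19.6 kHz = 8.2 kHz.
9.05 kHz ≤ fs/2 = 13.9 kHz, passes unchanged.
148.05 kHz mod fs = 9.05 kHz.
9.05 kHz ≤ fs/2 = 13.9 kHz, appears at 9.05 kHz.
13.45 kHz ≤ fs/2 = 13.9 kHz, passes unchanged.
Distinct values: {5.55 kHz, 8.2 kHz, 9.05 kHz, 13.45 kHz}.

5.55 kHz, 8.2 kHz, 9.05 kHz, 13.45 kHz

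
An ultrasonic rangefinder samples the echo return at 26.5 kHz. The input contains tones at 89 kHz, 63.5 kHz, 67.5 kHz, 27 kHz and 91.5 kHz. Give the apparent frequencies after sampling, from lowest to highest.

0.5 kHz, 9.5 kHz, 10.5 kHz, 12 kHz

fs/2 = 13.25 kHz.
89 kHz mod fs = 9.5 kHz.
9.5 kHz ≤ fs/2 = 13.25 kHz, appears at 9.5 kHz.
63.5 kHz mod fs = 10.5 kHz.
10.5 kHz ≤ fs/2 = 13.25 kHz, appears at 10.5 kHz.
67.5 kHz mod fs = 14.5 kHz.
14.5 kHz > fs/2 = 13.25 kHz, folds to fs − 14.5 kHz = 12 kHz.
27 kHz mod fs = 0.5 kHz.
0.5 kHz ≤ fs/2 = 13.25 kHz, appears at 0.5 kHz.
91.5 kHz mod fs = 12 kHz.
12 kHz ≤ fs/2 = 13.25 kHz, appears at 12 kHz.
Distinct values: {0.5 kHz, 9.5 kHz, 10.5 kHz, 12 kHz}.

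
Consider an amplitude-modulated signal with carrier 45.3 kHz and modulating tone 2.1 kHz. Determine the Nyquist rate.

94.8 kHz

AM sidebands sit at fc ± fm = 43.2 kHz and 47.4 kHz.
Highest-frequency component: 47.4 kHz.
Nyquist rate = 2 × 47.4 kHz = 94.8 kHz.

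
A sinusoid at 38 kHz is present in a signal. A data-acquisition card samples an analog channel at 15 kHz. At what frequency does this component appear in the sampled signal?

7 kHz

38 kHz mod fs = 8 kHz.
8 kHz > fs/2 = 7.5 kHz, folds to fs − 8 kHz = 7 kHz.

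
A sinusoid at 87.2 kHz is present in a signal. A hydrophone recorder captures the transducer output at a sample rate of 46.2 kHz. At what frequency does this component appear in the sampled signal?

5.2 kHz

87.2 kHz mod fs = 41 kHz.
41 kHz > fs/2 = 23.1 kHz, folds to fs − 41 kHz = 5.2 kHz.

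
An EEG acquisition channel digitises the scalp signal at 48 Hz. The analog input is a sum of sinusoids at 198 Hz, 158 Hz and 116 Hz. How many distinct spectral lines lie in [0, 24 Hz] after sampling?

3

fs/2 = 24 Hz.
198 Hz mod fs = 6 Hz.
6 Hz ≤ fs/2 = 24 Hz, appears at 6 Hz.
158 Hz mod fs = 14 Hz.
14 Hz ≤ fs/2 = 24 Hz, appears at 14 Hz.
116 Hz mod fs = 20 Hz.
20 Hz ≤ fs/2 = 24 Hz, appears at 20 Hz.
Distinct values: {6 Hz, 14 Hz, 20 Hz} → 3.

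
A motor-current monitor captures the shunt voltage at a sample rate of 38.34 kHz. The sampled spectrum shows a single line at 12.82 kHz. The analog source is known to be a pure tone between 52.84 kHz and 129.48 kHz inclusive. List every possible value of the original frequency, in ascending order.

Frequencies that alias to 12.82 kHz are k·fs ± 12.82 kHz for integer k ≥ 0.
k=0: 12.82 kHz.
k=1: 25.52 kHz, 51.16 kHz.
k=2: 63.86 kHz, 89.5 kHz.
k=3: 102.2 kHz, 127.84 kHz.
k=4: 140.54 kHz, 166.18 kHz.
Within [52.84 kHz, 129.48 kHz]: 63.86 kHz, 89.5 kHz, 102.2 kHz, 127.84 kHz.

63.86 kHz, 89.5 kHz, 102.2 kHz, 127.84 kHz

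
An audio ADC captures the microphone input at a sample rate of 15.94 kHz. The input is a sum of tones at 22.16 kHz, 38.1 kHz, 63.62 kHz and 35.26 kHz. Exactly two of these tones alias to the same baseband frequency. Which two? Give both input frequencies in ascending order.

22.16 kHz, 38.1 kHz

fs/2 = 7.97 kHz.
22.16 kHz mod fs = 6.22 kHz.
6.22 kHz ≤ fs/2 = 7.97 kHz, appears at 6.22 kHz.
38.1 kHz mod fs = 6.22 kHz.
6.22 kHz ≤ fs/2 = 7.97 kHz, appears at 6.22 kHz.
63.62 kHz mod fs = 15.8 kHz.
15.8 kHz > fs/2 = 7.97 kHz, folds to fs − 15.8 kHz = 0.14 kHz.
35.26 kHz mod fs = 3.38 kHz.
3.38 kHz ≤ fs/2 = 7.97 kHz, appears at 3.38 kHz.
22.16 kHz and 38.1 kHz both map to 6.22 kHz.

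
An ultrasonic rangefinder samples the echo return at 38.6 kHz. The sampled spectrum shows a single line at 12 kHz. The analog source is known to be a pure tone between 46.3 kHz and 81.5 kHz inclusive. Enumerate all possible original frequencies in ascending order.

50.6 kHz, 65.2 kHz

Frequencies that alias to 12 kHz are k·fs ± 12 kHz for integer k ≥ 0.
k=0: 12 kHz.
k=1: 26.6 kHz, 50.6 kHz.
k=2: 65.2 kHz, 89.2 kHz.
k=3: 103.8 kHz, 127.8 kHz.
Within [46.3 kHz, 81.5 kHz]: 50.6 kHz, 65.2 kHz.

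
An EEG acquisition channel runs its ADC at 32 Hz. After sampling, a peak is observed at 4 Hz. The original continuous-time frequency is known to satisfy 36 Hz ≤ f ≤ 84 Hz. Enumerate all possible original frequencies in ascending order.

Frequencies that alias to 4 Hz are k·fs ± 4 Hz for integer k ≥ 0.
k=0: 4 Hz.
k=1: 28 Hz, 36 Hz.
k=2: 60 Hz, 68 Hz.
k=3: 92 Hz, 100 Hz.
Within [36 Hz, 84 Hz]: 36 Hz, 60 Hz, 68 Hz.

36 Hz, 60 Hz, 68 Hz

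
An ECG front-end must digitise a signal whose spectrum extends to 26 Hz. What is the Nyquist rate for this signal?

52 Hz

Nyquist rate = 2 × 26 Hz = 52 Hz.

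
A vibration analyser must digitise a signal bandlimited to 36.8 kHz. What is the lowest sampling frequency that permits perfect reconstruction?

Nyquist rate = 2 × 36.8 kHz = 73.6 kHz.

73.6 kHz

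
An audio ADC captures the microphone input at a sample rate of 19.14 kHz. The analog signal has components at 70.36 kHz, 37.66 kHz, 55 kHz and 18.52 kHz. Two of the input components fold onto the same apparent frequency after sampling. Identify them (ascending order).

18.52 kHz, 37.66 kHz

fs/2 = 9.57 kHz.
70.36 kHz mod fs = 12.94 kHz.
12.94 kHz > fs/2 = 9.57 kHz, folds to fs − 12.94 kHz = 6.2 kHz.
37.66 kHz mod fs = 18.52 kHz.
18.52 kHz > fs/2 = 9.57 kHz, folds to fs − 18.52 kHz = 0.62 kHz.
55 kHz mod fs = 16.72 kHz.
16.72 kHz > fs/2 = 9.57 kHz, folds to fs − 16.72 kHz = 2.42 kHz.
18.52 kHz > fs/2 = 9.57 kHz, folds to fs − 18.52 kHz = 0.62 kHz.
18.52 kHz and 37.66 kHz both map to 0.62 kHz.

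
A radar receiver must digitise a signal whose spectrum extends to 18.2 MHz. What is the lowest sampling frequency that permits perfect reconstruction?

Nyquist rate = 2 × 18.2 MHz = 36.4 MHz.

36.4 MHz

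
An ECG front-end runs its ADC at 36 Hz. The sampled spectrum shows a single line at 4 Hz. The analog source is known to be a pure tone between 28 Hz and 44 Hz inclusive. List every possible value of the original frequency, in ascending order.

32 Hz, 40 Hz

Frequencies that alias to 4 Hz are k·fs ± 4 Hz for integer k ≥ 0.
k=0: 4 Hz.
k=1: 32 Hz, 40 Hz.
k=2: 68 Hz, 76 Hz.
Within [28 Hz, 44 Hz]: 32 Hz, 40 Hz.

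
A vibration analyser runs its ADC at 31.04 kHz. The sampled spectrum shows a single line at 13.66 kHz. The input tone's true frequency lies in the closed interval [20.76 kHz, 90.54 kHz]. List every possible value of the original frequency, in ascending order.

Frequencies that alias to 13.66 kHz are k·fs ± 13.66 kHz for integer k ≥ 0.
k=0: 13.66 kHz.
k=1: 17.38 kHz, 44.7 kHz.
k=2: 48.42 kHz, 75.74 kHz.
k=3: 79.46 kHz, 106.78 kHz.
k=4: 110.5 kHz, 137.82 kHz.
Within [20.76 kHz, 90.54 kHz]: 44.7 kHz, 48.42 kHz, 75.74 kHz, 79.46 kHz.

44.7 kHz, 48.42 kHz, 75.74 kHz, 79.46 kHz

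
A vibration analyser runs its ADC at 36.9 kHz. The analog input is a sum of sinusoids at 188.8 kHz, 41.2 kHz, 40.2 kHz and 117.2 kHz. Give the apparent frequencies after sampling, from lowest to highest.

fs/2 = 18.45 kHz.
188.8 kHz mod fs = 4.3 kHz.
4.3 kHz ≤ fs/2 = 18.45 kHz, appears at 4.3 kHz.
41.2 kHz mod fs = 4.3 kHz.
4.3 kHz ≤ fs/2 = 18.45 kHz, appears at 4.3 kHz.
40.2 kHz mod fs = 3.3 kHz.
3.3 kHz ≤ fs/2 = 18.45 kHz, appears at 3.3 kHz.
117.2 kHz mod fs = 6.5 kHz.
6.5 kHz ≤ fs/2 = 18.45 kHz, appears at 6.5 kHz.
Distinct values: {3.3 kHz, 4.3 kHz, 6.5 kHz}.

3.3 kHz, 4.3 kHz, 6.5 kHz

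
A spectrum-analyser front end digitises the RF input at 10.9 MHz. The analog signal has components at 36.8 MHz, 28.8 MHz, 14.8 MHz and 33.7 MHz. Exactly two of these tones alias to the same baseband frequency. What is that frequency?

fs/2 = 5.45 MHz.
36.8 MHz mod fs = 4.1 MHz.
4.1 MHz ≤ fs/2 = 5.45 MHz, appears at 4.1 MHz.
28.8 MHz mod fs = 7 MHz.
7 MHz > fs/2 = 5.45 MHz, folds to fs − 7 MHz = 3.9 MHz.
14.8 MHz mod fs = 3.9 MHz.
3.9 MHz ≤ fs/2 = 5.45 MHz, appears at 3.9 MHz.
33.7 MHz mod fs = 1 MHz.
1 MHz ≤ fs/2 = 5.45 MHz, appears at 1 MHz.
14.8 MHz and 28.8 MHz both map to 3.9 MHz.

3.9 MHz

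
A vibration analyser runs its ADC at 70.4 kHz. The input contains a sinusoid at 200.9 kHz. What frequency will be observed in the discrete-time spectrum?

200.9 kHz mod fs = 60.1 kHz.
60.1 kHz > fs/2 = 35.2 kHz, folds to fs − 60.1 kHz = 10.3 kHz.

10.3 kHz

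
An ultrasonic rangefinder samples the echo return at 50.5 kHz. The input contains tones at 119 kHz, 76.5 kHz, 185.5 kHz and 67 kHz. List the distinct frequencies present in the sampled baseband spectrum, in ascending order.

16.5 kHz, 18 kHz, 24.5 kHz

fs/2 = 25.25 kHz.
119 kHz mod fs = 18 kHz.
18 kHz ≤ fs/2 = 25.25 kHz, appears at 18 kHz.
76.5 kHz mod fs = 26 kHz.
26 kHz > fs/2 = 25.25 kHz, folds to fs − 26 kHz = 24.5 kHz.
185.5 kHz mod fs = 34 kHz.
34 kHz > fs/2 = 25.25 kHz, folds to fs − 34 kHz = 16.5 kHz.
67 kHz mod fs = 16.5 kHz.
16.5 kHz ≤ fs/2 = 25.25 kHz, appears at 16.5 kHz.
Distinct values: {16.5 kHz, 18 kHz, 24.5 kHz}.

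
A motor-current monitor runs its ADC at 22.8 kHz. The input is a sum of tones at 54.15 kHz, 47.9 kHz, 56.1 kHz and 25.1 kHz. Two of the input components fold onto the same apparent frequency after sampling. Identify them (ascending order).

25.1 kHz, 47.9 kHz

fs/2 = 11.4 kHz.
54.15 kHz mod fs = 8.55 kHz.
8.55 kHz ≤ fs/2 = 11.4 kHz, appears at 8.55 kHz.
47.9 kHz mod fs = 2.3 kHz.
2.3 kHz ≤ fs/2 = 11.4 kHz, appears at 2.3 kHz.
56.1 kHz mod fs = 10.5 kHz.
10.5 kHz ≤ fs/2 = 11.4 kHz, appears at 10.5 kHz.
25.1 kHz mod fs = 2.3 kHz.
2.3 kHz ≤ fs/2 = 11.4 kHz, appears at 2.3 kHz.
25.1 kHz and 47.9 kHz both map to 2.3 kHz.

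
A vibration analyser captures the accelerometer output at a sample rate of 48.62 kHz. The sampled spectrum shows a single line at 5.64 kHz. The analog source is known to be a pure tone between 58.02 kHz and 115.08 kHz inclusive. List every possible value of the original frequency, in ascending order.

91.6 kHz, 102.88 kHz

Frequencies that alias to 5.64 kHz are k·fs ± 5.64 kHz for integer k ≥ 0.
k=0: 5.64 kHz.
k=1: 42.98 kHz, 54.26 kHz.
k=2: 91.6 kHz, 102.88 kHz.
k=3: 140.22 kHz, 151.5 kHz.
Within [58.02 kHz, 115.08 kHz]: 91.6 kHz, 102.88 kHz.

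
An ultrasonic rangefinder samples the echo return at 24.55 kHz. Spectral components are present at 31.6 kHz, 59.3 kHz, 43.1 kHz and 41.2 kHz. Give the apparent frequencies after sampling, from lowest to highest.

fs/2 = 12.275 kHz.
31.6 kHz mod fs = 7.05 kHz.
7.05 kHz ≤ fs/2 = 12.275 kHz, appears at 7.05 kHz.
59.3 kHz mod fs = 10.2 kHz.
10.2 kHz ≤ fs/2 = 12.275 kHz, appears at 10.2 kHz.
43.1 kHz mod fs = 18.55 kHz.
18.55 kHz > fs/2 = 12.275 kHz, folds to fs − 18.55 kHz = 6 kHz.
41.2 kHz mod fs = 16.65 kHz.
16.65 kHz > fs/2 = 12.275 kHz, folds to fs − 16.65 kHz = 7.9 kHz.
Distinct values: {6 kHz, 7.05 kHz, 7.9 kHz, 10.2 kHz}.

6 kHz, 7.05 kHz, 7.9 kHz, 10.2 kHz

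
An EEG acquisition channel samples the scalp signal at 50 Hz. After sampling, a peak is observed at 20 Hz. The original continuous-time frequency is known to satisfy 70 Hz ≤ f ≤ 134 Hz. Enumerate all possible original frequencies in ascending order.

Frequencies that alias to 20 Hz are k·fs ± 20 Hz for integer k ≥ 0.
k=0: 20 Hz.
k=1: 30 Hz, 70 Hz.
k=2: 80 Hz, 120 Hz.
k=3: 130 Hz, 170 Hz.
k=4: 180 Hz, 220 Hz.
Within [70 Hz, 134 Hz]: 70 Hz, 80 Hz, 120 Hz, 130 Hz.

70 Hz, 80 Hz, 120 Hz, 130 Hz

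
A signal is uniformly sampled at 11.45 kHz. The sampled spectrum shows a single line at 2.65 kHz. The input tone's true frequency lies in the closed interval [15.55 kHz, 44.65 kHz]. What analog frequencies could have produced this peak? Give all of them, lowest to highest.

Frequencies that alias to 2.65 kHz are k·fs ± 2.65 kHz for integer k ≥ 0.
k=0: 2.65 kHz.
k=1: 8.8 kHz, 14.1 kHz.
k=2: 20.25 kHz, 25.55 kHz.
k=3: 31.7 kHz, 37 kHz.
k=4: 43.15 kHz, 48.45 kHz.
k=5: 54.6 kHz, 59.9 kHz.
Within [15.55 kHz, 44.65 kHz]: 20.25 kHz, 25.55 kHz, 31.7 kHz, 37 kHz, 43.15 kHz.

20.25 kHz, 25.55 kHz, 31.7 kHz, 37 kHz, 43.15 kHz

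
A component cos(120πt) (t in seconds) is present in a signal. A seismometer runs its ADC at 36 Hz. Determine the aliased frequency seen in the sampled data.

12 Hz

ω = 120π rad/s → f = ω/(2π) = 60 Hz.
60 Hz mod fs = 24 Hz.
24 Hz > fs/2 = 18 Hz, folds to fs − 24 Hz = 12 Hz.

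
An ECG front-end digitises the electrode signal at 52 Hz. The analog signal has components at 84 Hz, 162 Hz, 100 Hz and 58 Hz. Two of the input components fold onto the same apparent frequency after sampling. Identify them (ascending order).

58 Hz, 162 Hz

fs/2 = 26 Hz.
84 Hz mod fs = 32 Hz.
32 Hz > fs/2 = 26 Hz, folds to fs − 32 Hz = 20 Hz.
162 Hz mod fs = 6 Hz.
6 Hz ≤ fs/2 = 26 Hz, appears at 6 Hz.
100 Hz mod fs = 48 Hz.
48 Hz > fs/2 = 26 Hz, folds to fs − 48 Hz = 4 Hz.
58 Hz mod fs = 6 Hz.
6 Hz ≤ fs/2 = 26 Hz, appears at 6 Hz.
58 Hz and 162 Hz both map to 6 Hz.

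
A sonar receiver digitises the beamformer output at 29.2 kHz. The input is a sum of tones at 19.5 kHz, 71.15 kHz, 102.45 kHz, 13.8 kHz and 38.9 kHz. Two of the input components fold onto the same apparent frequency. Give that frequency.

9.7 kHz

fs/2 = 14.6 kHz.
19.5 kHz > fs/2 = 14.6 kHz, folds to fs − 19.5 kHz = 9.7 kHz.
71.15 kHz mod fs = 12.75 kHz.
12.75 kHz ≤ fs/2 = 14.6 kHz, appears at 12.75 kHz.
102.45 kHz mod fs = 14.85 kHz.
14.85 kHz > fs/2 = 14.6 kHz, folds to fs − 14.85 kHz = 14.35 kHz.
13.8 kHz ≤ fs/2 = 14.6 kHz, passes unchanged.
38.9 kHz mod fs = 9.7 kHz.
9.7 kHz ≤ fs/2 = 14.6 kHz, appears at 9.7 kHz.
19.5 kHz and 38.9 kHz both map to 9.7 kHz.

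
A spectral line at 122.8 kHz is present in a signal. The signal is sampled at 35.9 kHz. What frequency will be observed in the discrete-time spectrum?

15.1 kHz

122.8 kHz mod fs = 15.1 kHz.
15.1 kHz ≤ fs/2 = 17.95 kHz, appears at 15.1 kHz.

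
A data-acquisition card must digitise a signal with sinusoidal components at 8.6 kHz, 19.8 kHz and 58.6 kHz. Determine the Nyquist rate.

Highest-frequency component: 58.6 kHz.
Nyquist rate = 2 × 58.6 kHz = 117.2 kHz.

117.2 kHz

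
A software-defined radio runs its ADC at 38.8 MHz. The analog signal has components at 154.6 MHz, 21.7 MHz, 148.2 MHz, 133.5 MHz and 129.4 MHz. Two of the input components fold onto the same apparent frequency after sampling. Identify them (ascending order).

fs/2 = 19.4 MHz.
154.6 MHz mod fs = 38.2 MHz.
38.2 MHz > fs/2 = 19.4 MHz, folds to fs − 38.2 MHz = 0.6 MHz.
21.7 MHz > fs/2 = 19.4 MHz, folds to fs − 21.7 MHz = 17.1 MHz.
148.2 MHz mod fs = 31.8 MHz.
31.8 MHz > fs/2 = 19.4 MHz, folds to fs − 31.8 MHz = 7 MHz.
133.5 MHz mod fs = 17.1 MHz.
17.1 MHz ≤ fs/2 = 19.4 MHz, appears at 17.1 MHz.
129.4 MHz mod fs = 13 MHz.
13 MHz ≤ fs/2 = 19.4 MHz, appears at 13 MHz.
21.7 MHz and 133.5 MHz both map to 17.1 MHz.

21.7 MHz, 133.5 MHz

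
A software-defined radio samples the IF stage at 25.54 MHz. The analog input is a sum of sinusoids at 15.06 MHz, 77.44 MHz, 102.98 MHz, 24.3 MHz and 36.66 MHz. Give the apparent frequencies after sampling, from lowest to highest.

0.82 MHz, 1.24 MHz, 10.48 MHz, 11.12 MHz

fs/2 = 12.77 MHz.
15.06 MHz > fs/2 = 12.77 MHz, folds to fs − 15.06 MHz = 10.48 MHz.
77.44 MHz mod fs = 0.82 MHz.
0.82 MHz ≤ fs/2 = 12.77 MHz, appears at 0.82 MHz.
102.98 MHz mod fs = 0.82 MHz.
0.82 MHz ≤ fs/2 = 12.77 MHz, appears at 0.82 MHz.
24.3 MHz > fs/2 = 12.77 MHz, folds to fs − 24.3 MHz = 1.24 MHz.
36.66 MHz mod fs = 11.12 MHz.
11.12 MHz ≤ fs/2 = 12.77 MHz, appears at 11.12 MHz.
Distinct values: {0.82 MHz, 1.24 MHz, 10.48 MHz, 11.12 MHz}.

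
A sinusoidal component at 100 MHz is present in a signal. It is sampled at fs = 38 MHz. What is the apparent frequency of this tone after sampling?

14 MHz

100 MHz mod fs = 24 MHz.
24 MHz > fs/2 = 19 MHz, folds to fs − 24 MHz = 14 MHz.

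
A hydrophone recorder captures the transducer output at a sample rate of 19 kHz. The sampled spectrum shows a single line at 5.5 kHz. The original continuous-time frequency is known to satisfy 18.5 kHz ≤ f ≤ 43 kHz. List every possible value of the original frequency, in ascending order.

24.5 kHz, 32.5 kHz

Frequencies that alias to 5.5 kHz are k·fs ± 5.5 kHz for integer k ≥ 0.
k=0: 5.5 kHz.
k=1: 13.5 kHz, 24.5 kHz.
k=2: 32.5 kHz, 43.5 kHz.
k=3: 51.5 kHz, 62.5 kHz.
Within [18.5 kHz, 43 kHz]: 24.5 kHz, 32.5 kHz.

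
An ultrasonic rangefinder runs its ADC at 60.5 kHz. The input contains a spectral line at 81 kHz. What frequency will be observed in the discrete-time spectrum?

20.5 kHz

81 kHz mod fs = 20.5 kHz.
20.5 kHz ≤ fs/2 = 30.25 kHz, appears at 20.5 kHz.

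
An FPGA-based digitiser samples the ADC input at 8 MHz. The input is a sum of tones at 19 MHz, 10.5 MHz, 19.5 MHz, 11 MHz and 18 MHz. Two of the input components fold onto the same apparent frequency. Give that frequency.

3 MHz

fs/2 = 4 MHz.
19 MHz mod fs = 3 MHz.
3 MHz ≤ fs/2 = 4 MHz, appears at 3 MHz.
10.5 MHz mod fs = 2.5 MHz.
2.5 MHz ≤ fs/2 = 4 MHz, appears at 2.5 MHz.
19.5 MHz mod fs = 3.5 MHz.
3.5 MHz ≤ fs/2 = 4 MHz, appears at 3.5 MHz.
11 MHz mod fs = 3 MHz.
3 MHz ≤ fs/2 = 4 MHz, appears at 3 MHz.
18 MHz mod fs = 2 MHz.
2 MHz ≤ fs/2 = 4 MHz, appears at 2 MHz.
11 MHz and 19 MHz both map to 3 MHz.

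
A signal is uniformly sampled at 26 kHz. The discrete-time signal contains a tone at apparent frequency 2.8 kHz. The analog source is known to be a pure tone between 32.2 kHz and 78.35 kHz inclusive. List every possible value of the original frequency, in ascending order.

Frequencies that alias to 2.8 kHz are k·fs ± 2.8 kHz for integer k ≥ 0.
k=0: 2.8 kHz.
k=1: 23.2 kHz, 28.8 kHz.
k=2: 49.2 kHz, 54.8 kHz.
k=3: 75.2 kHz, 80.8 kHz.
k=4: 101.2 kHz, 106.8 kHz.
Within [32.2 kHz, 78.35 kHz]: 49.2 kHz, 54.8 kHz, 75.2 kHz.

49.2 kHz, 54.8 kHz, 75.2 kHz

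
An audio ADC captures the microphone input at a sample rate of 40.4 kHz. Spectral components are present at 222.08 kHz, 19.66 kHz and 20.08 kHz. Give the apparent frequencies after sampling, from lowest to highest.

fs/2 = 20.2 kHz.
222.08 kHz mod fs = 20.08 kHz.
20.08 kHz ≤ fs/2 = 20.2 kHz, appears at 20.08 kHz.
19.66 kHz ≤ fs/2 = 20.2 kHz, passes unchanged.
20.08 kHz ≤ fs/2 = 20.2 kHz, passes unchanged.
Distinct values: {19.66 kHz, 20.08 kHz}.

19.66 kHz, 20.08 kHz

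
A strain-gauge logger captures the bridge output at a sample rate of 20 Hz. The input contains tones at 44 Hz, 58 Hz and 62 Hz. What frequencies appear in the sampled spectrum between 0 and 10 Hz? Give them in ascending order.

fs/2 = 10 Hz.
44 Hz mod fs = 4 Hz.
4 Hz ≤ fs/2 = 10 Hz, appears at 4 Hz.
58 Hz mod fs = 18 Hz.
18 Hz > fs/2 = 10 Hz, folds to fs − 18 Hz = 2 Hz.
62 Hz mod fs = 2 Hz.
2 Hz ≤ fs/2 = 10 Hz, appears at 2 Hz.
Distinct values: {2 Hz, 4 Hz}.

2 Hz, 4 Hz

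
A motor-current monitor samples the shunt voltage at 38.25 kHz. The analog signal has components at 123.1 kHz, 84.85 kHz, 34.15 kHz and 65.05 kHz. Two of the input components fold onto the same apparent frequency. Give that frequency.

8.35 kHz

fs/2 = 19.125 kHz.
123.1 kHz mod fs = 8.35 kHz.
8.35 kHz ≤ fs/2 = 19.125 kHz, appears at 8.35 kHz.
84.85 kHz mod fs = 8.35 kHz.
8.35 kHz ≤ fs/2 = 19.125 kHz, appears at 8.35 kHz.
34.15 kHz > fs/2 = 19.125 kHz, folds to fs − 34.15 kHz = 4.1 kHz.
65.05 kHz mod fs = 26.8 kHz.
26.8 kHz > fs/2 = 19.125 kHz, folds to fs − 26.8 kHz = 11.45 kHz.
84.85 kHz and 123.1 kHz both map to 8.35 kHz.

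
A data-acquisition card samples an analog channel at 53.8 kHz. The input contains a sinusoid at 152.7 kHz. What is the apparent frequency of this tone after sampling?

8.7 kHz

152.7 kHz mod fs = 45.1 kHz.
45.1 kHz > fs/2 = 26.9 kHz, folds to fs − 45.1 kHz = 8.7 kHz.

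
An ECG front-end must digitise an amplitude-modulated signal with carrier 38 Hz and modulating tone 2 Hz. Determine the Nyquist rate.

AM sidebands sit at fc ± fm = 36 Hz and 40 Hz.
Highest-frequency component: 40 Hz.
Nyquist rate = 2 × 40 Hz = 80 Hz.

80 Hz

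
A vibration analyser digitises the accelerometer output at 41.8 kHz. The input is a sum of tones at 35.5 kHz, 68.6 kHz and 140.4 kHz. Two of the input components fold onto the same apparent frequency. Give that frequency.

fs/2 = 20.9 kHz.
35.5 kHz > fs/2 = 20.9 kHz, folds to fs − 35.5 kHz = 6.3 kHz.
68.6 kHz mod fs = 26.8 kHz.
26.8 kHz > fs/2 = 20.9 kHz, folds to fs − 26.8 kHz = 15 kHz.
140.4 kHz mod fs = 15 kHz.
15 kHz ≤ fs/2 = 20.9 kHz, appears at 15 kHz.
68.6 kHz and 140.4 kHz both map to 15 kHz.

15 kHz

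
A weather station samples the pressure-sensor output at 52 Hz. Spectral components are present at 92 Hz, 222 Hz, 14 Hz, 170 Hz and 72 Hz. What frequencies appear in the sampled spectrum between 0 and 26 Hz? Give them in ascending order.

12 Hz, 14 Hz, 20 Hz

fs/2 = 26 Hz.
92 Hz mod fs = 40 Hz.
40 Hz > fs/2 = 26 Hz, folds to fs − 40 Hz = 12 Hz.
222 Hz mod fs = 14 Hz.
14 Hz ≤ fs/2 = 26 Hz, appears at 14 Hz.
14 Hz ≤ fs/2 = 26 Hz, passes unchanged.
170 Hz mod fs = 14 Hz.
14 Hz ≤ fs/2 = 26 Hz, appears at 14 Hz.
72 Hz mod fs = 20 Hz.
20 Hz ≤ fs/2 = 26 Hz, appears at 20 Hz.
Distinct values: {12 Hz, 14 Hz, 20 Hz}.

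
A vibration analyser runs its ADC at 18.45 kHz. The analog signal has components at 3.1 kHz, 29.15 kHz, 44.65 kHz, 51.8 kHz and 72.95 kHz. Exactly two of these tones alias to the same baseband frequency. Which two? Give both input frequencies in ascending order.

29.15 kHz, 44.65 kHz

fs/2 = 9.225 kHz.
3.1 kHz ≤ fs/2 = 9.225 kHz, passes unchanged.
29.15 kHz mod fs = 10.7 kHz.
10.7 kHz > fs/2 = 9.225 kHz, folds to fs − 10.7 kHz = 7.75 kHz.
44.65 kHz mod fs = 7.75 kHz.
7.75 kHz ≤ fs/2 = 9.225 kHz, appears at 7.75 kHz.
51.8 kHz mod fs = 14.9 kHz.
14.9 kHz > fs/2 = 9.225 kHz, folds to fs − 14.9 kHz = 3.55 kHz.
72.95 kHz mod fs = 17.6 kHz.
17.6 kHz > fs/2 = 9.225 kHz, folds to fs − 17.6 kHz = 0.85 kHz.
29.15 kHz and 44.65 kHz both map to 7.75 kHz.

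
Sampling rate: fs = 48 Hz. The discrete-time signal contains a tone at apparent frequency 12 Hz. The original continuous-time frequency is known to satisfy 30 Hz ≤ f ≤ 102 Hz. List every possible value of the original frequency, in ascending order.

36 Hz, 60 Hz, 84 Hz

Frequencies that alias to 12 Hz are k·fs ± 12 Hz for integer k ≥ 0.
k=0: 12 Hz.
k=1: 36 Hz, 60 Hz.
k=2: 84 Hz, 108 Hz.
k=3: 132 Hz, 156 Hz.
Within [30 Hz, 102 Hz]: 36 Hz, 60 Hz, 84 Hz.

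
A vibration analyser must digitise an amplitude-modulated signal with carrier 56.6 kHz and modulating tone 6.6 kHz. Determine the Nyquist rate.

AM sidebands sit at fc ± fm = 50 kHz and 63.2 kHz.
Highest-frequency component: 63.2 kHz.
Nyquist rate = 2 × 63.2 kHz = 126.4 kHz.

126.4 kHz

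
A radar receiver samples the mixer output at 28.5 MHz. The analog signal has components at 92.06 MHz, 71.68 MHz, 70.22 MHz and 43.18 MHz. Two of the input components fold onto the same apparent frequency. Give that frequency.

fs/2 = 14.25 MHz.
92.06 MHz mod fs = 6.56 MHz.
6.56 MHz ≤ fs/2 = 14.25 MHz, appears at 6.56 MHz.
71.68 MHz mod fs = 14.68 MHz.
14.68 MHz > fs/2 = 14.25 MHz, folds to fs − 14.68 MHz = 13.82 MHz.
70.22 MHz mod fs = 13.22 MHz.
13.22 MHz ≤ fs/2 = 14.25 MHz, appears at 13.22 MHz.
43.18 MHz mod fs = 14.68 MHz.
14.68 MHz > fs/2 = 14.25 MHz, folds to fs − 14.68 MHz = 13.82 MHz.
43.18 MHz and 71.68 MHz both map to 13.82 MHz.

13.82 MHz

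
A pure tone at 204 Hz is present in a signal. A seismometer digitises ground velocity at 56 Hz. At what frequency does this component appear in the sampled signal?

204 Hz mod fs = 36 Hz.
36 Hz > fs/2 = 28 Hz, folds to fs − 36 Hz = 20 Hz.

20 Hz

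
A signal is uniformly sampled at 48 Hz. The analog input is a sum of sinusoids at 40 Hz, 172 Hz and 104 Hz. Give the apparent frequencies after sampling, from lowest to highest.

8 Hz, 20 Hz

fs/2 = 24 Hz.
40 Hz > fs/2 = 24 Hz, folds to fs − 40 Hz = 8 Hz.
172 Hz mod fs = 28 Hz.
28 Hz > fs/2 = 24 Hz, folds to fs − 28 Hz = 20 Hz.
104 Hz mod fs = 8 Hz.
8 Hz ≤ fs/2 = 24 Hz, appears at 8 Hz.
Distinct values: {8 Hz, 20 Hz}.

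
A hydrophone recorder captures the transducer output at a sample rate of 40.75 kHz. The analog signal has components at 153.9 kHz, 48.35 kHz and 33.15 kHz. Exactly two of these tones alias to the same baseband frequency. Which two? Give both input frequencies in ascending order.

fs/2 = 20.375 kHz.
153.9 kHz mod fs = 31.65 kHz.
31.65 kHz > fs/2 = 20.375 kHz, folds to fs − 31.65 kHz = 9.1 kHz.
48.35 kHz mod fs = 7.6 kHz.
7.6 kHz ≤ fs/2 = 20.375 kHz, appears at 7.6 kHz.
33.15 kHz > fs/2 = 20.375 kHz, folds to fs − 33.15 kHz = 7.6 kHz.
33.15 kHz and 48.35 kHz both map to 7.6 kHz.

33.15 kHz, 48.35 kHz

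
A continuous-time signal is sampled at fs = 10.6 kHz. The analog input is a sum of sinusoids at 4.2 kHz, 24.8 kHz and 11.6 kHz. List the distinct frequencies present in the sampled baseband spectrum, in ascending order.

1 kHz, 3.6 kHz, 4.2 kHz

fs/2 = 5.3 kHz.
4.2 kHz ≤ fs/2 = 5.3 kHz, passes unchanged.
24.8 kHz mod fs = 3.6 kHz.
3.6 kHz ≤ fs/2 = 5.3 kHz, appears at 3.6 kHz.
11.6 kHz mod fs = 1 kHz.
1 kHz ≤ fs/2 = 5.3 kHz, appears at 1 kHz.
Distinct values: {1 kHz, 3.6 kHz, 4.2 kHz}.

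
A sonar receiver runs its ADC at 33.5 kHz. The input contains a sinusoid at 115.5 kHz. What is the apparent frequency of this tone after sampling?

15 kHz

115.5 kHz mod fs = 15 kHz.
15 kHz ≤ fs/2 = 16.75 kHz, appears at 15 kHz.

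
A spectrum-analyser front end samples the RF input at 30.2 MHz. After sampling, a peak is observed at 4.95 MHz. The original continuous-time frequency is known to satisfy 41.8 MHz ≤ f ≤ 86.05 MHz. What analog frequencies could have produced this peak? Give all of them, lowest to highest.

55.45 MHz, 65.35 MHz, 85.65 MHz

Frequencies that alias to 4.95 MHz are k·fs ± 4.95 MHz for integer k ≥ 0.
k=0: 4.95 MHz.
k=1: 25.25 MHz, 35.15 MHz.
k=2: 55.45 MHz, 65.35 MHz.
k=3: 85.65 MHz, 95.55 MHz.
k=4: 115.85 MHz, 125.75 MHz.
Within [41.8 MHz, 86.05 MHz]: 55.45 MHz, 65.35 MHz, 85.65 MHz.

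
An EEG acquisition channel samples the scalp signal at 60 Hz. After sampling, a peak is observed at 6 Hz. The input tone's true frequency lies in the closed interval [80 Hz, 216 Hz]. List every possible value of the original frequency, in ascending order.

Frequencies that alias to 6 Hz are k·fs ± 6 Hz for integer k ≥ 0.
k=0: 6 Hz.
k=1: 54 Hz, 66 Hz.
k=2: 114 Hz, 126 Hz.
k=3: 174 Hz, 186 Hz.
k=4: 234 Hz, 246 Hz.
Within [80 Hz, 216 Hz]: 114 Hz, 126 Hz, 174 Hz, 186 Hz.

114 Hz, 126 Hz, 174 Hz, 186 Hz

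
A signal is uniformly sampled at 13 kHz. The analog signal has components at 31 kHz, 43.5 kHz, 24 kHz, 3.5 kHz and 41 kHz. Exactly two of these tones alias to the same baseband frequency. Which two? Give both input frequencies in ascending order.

fs/2 = 6.5 kHz.
31 kHz mod fs = 5 kHz.
5 kHz ≤ fs/2 = 6.5 kHz, appears at 5 kHz.
43.5 kHz mod fs = 4.5 kHz.
4.5 kHz ≤ fs/2 = 6.5 kHz, appears at 4.5 kHz.
24 kHz mod fs = 11 kHz.
11 kHz > fs/2 = 6.5 kHz, folds to fs − 11 kHz = 2 kHz.
3.5 kHz ≤ fs/2 = 6.5 kHz, passes unchanged.
41 kHz mod fs = 2 kHz.
2 kHz ≤ fs/2 = 6.5 kHz, appears at 2 kHz.
24 kHz and 41 kHz both map to 2 kHz.

24 kHz, 41 kHz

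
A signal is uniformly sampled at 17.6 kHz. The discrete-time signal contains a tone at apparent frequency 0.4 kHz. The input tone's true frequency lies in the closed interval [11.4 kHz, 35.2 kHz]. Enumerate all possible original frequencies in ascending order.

Frequencies that alias to 0.4 kHz are k·fs ± 0.4 kHz for integer k ≥ 0.
k=0: 0.4 kHz.
k=1: 17.2 kHz, 18 kHz.
k=2: 34.8 kHz, 35.6 kHz.
k=3: 52.4 kHz, 53.2 kHz.
Within [11.4 kHz, 35.2 kHz]: 17.2 kHz, 18 kHz, 34.8 kHz.

17.2 kHz, 18 kHz, 34.8 kHz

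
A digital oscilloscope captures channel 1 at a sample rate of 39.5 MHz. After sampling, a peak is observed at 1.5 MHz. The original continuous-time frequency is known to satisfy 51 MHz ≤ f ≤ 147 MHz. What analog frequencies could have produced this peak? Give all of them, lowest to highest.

Frequencies that alias to 1.5 MHz are k·fs ± 1.5 MHz for integer k ≥ 0.
k=0: 1.5 MHz.
k=1: 38 MHz, 41 MHz.
k=2: 77.5 MHz, 80.5 MHz.
k=3: 117 MHz, 120 MHz.
k=4: 156.5 MHz, 159.5 MHz.
Within [51 MHz, 147 MHz]: 77.5 MHz, 80.5 MHz, 117 MHz, 120 MHz.

77.5 MHz, 80.5 MHz, 117 MHz, 120 MHz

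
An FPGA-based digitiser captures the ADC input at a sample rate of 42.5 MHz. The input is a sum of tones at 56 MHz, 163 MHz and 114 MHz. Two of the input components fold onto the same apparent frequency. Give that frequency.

fs/2 = 21.25 MHz.
56 MHz mod fs = 13.5 MHz.
13.5 MHz ≤ fs/2 = 21.25 MHz, appears at 13.5 MHz.
163 MHz mod fs = 35.5 MHz.
35.5 MHz > fs/2 = 21.25 MHz, folds to fs − 35.5 MHz = 7 MHz.
114 MHz mod fs = 29 MHz.
29 MHz > fs/2 = 21.25 MHz, folds to fs − 29 MHz = 13.5 MHz.
56 MHz and 114 MHz both map to 13.5 MHz.

13.5 MHz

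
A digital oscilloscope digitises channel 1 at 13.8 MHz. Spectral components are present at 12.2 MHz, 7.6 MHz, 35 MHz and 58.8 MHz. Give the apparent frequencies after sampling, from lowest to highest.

1.6 MHz, 3.6 MHz, 6.2 MHz, 6.4 MHz

fs/2 = 6.9 MHz.
12.2 MHz > fs/2 = 6.9 MHz, folds to fs − 12.2 MHz = 1.6 MHz.
7.6 MHz > fs/2 = 6.9 MHz, folds to fs − 7.6 MHz = 6.2 MHz.
35 MHz mod fs = 7.4 MHz.
7.4 MHz > fs/2 = 6.9 MHz, folds to fs − 7.4 MHz = 6.4 MHz.
58.8 MHz mod fs = 3.6 MHz.
3.6 MHz ≤ fs/2 = 6.9 MHz, appears at 3.6 MHz.
Distinct values: {1.6 MHz, 3.6 MHz, 6.2 MHz, 6.4 MHz}.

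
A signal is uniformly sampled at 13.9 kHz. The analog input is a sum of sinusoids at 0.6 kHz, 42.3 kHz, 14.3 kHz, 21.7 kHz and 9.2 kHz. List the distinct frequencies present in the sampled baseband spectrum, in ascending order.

fs/2 = 6.95 kHz.
0.6 kHz ≤ fs/2 = 6.95 kHz, passes unchanged.
42.3 kHz mod fs = 0.6 kHz.
0.6 kHz ≤ fs/2 = 6.95 kHz, appears at 0.6 kHz.
14.3 kHz mod fs = 0.4 kHz.
0.4 kHz ≤ fs/2 = 6.95 kHz, appears at 0.4 kHz.
21.7 kHz mod fs = 7.8 kHz.
7.8 kHz > fs/2 = 6.95 kHz, folds to fs − 7.8 kHz = 6.1 kHz.
9.2 kHz > fs/2 = 6.95 kHz, folds to fs − 9.2 kHz = 4.7 kHz.
Distinct values: {0.4 kHz, 0.6 kHz, 4.7 kHz, 6.1 kHz}.

0.4 kHz, 0.6 kHz, 4.7 kHz, 6.1 kHz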